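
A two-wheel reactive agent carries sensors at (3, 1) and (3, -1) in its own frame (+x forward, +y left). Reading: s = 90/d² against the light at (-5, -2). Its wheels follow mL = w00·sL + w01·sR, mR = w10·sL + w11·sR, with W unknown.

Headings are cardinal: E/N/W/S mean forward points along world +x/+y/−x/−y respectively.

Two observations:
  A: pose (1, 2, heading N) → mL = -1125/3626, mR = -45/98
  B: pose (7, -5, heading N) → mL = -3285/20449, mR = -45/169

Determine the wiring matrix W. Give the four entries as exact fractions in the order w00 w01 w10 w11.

obs A: pose=(1,2,N) → sL=45/37, sR=45/49, mL=-1125/3626, mR=-45/98
obs B: pose=(7,-5,N) → sL=90/121, sR=90/169, mL=-3285/20449, mR=-45/169
sensor matrix S = [[45/37, 45/49], [90/121, 90/169]]; det S = -1312200/37074037
solve [mL_A; mL_B] = S·[w00; w01] and [mR_A; mR_B] = S·[w10; w11]:
  w00 = 1/2, w01 = -1, w10 = 0, w11 = -1/2

1/2 -1 0 -1/2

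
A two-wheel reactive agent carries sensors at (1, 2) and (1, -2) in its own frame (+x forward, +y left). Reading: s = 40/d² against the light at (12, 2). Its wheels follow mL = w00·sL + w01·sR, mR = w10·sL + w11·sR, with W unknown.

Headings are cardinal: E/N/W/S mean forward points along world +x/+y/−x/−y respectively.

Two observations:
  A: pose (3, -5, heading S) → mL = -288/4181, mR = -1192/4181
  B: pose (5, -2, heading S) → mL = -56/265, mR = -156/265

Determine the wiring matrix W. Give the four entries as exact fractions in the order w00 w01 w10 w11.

obs A: pose=(3,-5,S) → sL=40/113, sR=8/37, mL=-288/4181, mR=-1192/4181
obs B: pose=(5,-2,S) → sL=4/5, sR=20/53, mL=-56/265, mR=-156/265
sensor matrix S = [[40/113, 8/37], [4/5, 20/53]]; det S = -43648/1107965
solve [mL_A; mL_B] = S·[w00; w01] and [mR_A; mR_B] = S·[w10; w11]:
  w00 = -1/2, w01 = 1/2, w10 = -1/2, w11 = -1/2

-1/2 1/2 -1/2 -1/2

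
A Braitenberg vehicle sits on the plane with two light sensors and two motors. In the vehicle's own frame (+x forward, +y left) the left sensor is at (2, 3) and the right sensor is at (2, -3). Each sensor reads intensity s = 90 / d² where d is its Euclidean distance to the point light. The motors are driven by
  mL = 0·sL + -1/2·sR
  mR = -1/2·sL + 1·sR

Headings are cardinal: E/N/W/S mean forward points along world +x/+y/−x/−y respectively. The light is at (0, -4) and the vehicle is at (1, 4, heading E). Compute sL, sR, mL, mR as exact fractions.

left sensor world pos  = (3, 7); dL² = 130
right sensor world pos = (3, 1); dR² = 34
sL = 90/130 = 9/13
sR = 90/34 = 45/17
mL = 0·sL + -1/2·sR = -45/34
mR = -1/2·sL + 1·sR = 1017/442

9/13 45/17 -45/34 1017/442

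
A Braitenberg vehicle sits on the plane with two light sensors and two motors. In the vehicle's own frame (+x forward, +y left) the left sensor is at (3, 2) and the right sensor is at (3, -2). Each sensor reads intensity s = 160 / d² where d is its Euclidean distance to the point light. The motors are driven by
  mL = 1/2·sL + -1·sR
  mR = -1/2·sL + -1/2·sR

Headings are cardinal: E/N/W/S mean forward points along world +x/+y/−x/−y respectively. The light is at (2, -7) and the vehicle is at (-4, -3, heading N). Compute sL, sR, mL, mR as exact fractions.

160/113 32/13 -2576/1469 -2848/1469

left sensor world pos  = (-6, 0); dL² = 113
right sensor world pos = (-2, 0); dR² = 65
sL = 160/113 = 160/113
sR = 160/65 = 32/13
mL = 1/2·sL + -1·sR = -2576/1469
mR = -1/2·sL + -1/2·sR = -2848/1469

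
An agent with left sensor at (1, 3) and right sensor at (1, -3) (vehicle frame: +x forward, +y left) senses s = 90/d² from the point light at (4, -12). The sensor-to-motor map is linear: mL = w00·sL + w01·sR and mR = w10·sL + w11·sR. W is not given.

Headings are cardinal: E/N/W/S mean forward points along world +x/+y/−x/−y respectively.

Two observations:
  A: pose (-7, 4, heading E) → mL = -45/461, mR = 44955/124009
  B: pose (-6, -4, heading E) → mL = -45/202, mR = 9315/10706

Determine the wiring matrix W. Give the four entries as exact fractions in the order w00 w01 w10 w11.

-1/2 0 1 1/2

obs A: pose=(-7,4,E) → sL=90/461, sR=90/269, mL=-45/461, mR=44955/124009
obs B: pose=(-6,-4,E) → sL=45/101, sR=45/53, mL=-45/202, mR=9315/10706
sensor matrix S = [[90/461, 90/269], [45/101, 45/53]]; det S = 11080800/663820177
solve [mL_A; mL_B] = S·[w00; w01] and [mR_A; mR_B] = S·[w10; w11]:
  w00 = -1/2, w01 = 0, w10 = 1, w11 = 1/2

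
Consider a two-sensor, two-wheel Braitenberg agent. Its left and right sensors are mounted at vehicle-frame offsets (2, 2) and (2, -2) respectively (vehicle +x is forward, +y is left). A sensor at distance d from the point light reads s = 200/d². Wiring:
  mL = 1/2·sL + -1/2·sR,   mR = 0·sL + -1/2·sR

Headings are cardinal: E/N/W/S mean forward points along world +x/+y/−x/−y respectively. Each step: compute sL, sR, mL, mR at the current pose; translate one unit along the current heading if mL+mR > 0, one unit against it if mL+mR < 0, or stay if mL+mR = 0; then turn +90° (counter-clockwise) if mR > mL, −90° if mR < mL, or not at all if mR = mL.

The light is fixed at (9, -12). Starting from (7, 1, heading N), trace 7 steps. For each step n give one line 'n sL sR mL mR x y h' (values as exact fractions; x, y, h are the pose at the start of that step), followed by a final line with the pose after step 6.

n=0: pose=(7,1,N); sL=200/241, sR=8/9; mL=-64/2169, mR=-4/9; mL+mR=-1028/2169 → advance -1; mR−mL=-100/241 → turn -1·90°
n=1: pose=(7,0,E); sL=50/49, sR=2; mL=-24/49, mR=-1; mL+mR=-73/49 → advance -1; mR−mL=-25/49 → turn -1·90°
n=2: pose=(6,0,S); sL=200/101, sR=8/5; mL=96/505, mR=-4/5; mL+mR=-308/505 → advance -1; mR−mL=-100/101 → turn -1·90°
n=3: pose=(6,1,W); sL=100/73, sR=4/5; mL=104/365, mR=-2/5; mL+mR=-42/365 → advance -1; mR−mL=-50/73 → turn -1·90°
n=4: pose=(7,1,N); sL=200/241, sR=8/9; mL=-64/2169, mR=-4/9; mL+mR=-1028/2169 → advance -1; mR−mL=-100/241 → turn -1·90°
n=5: pose=(7,0,E); sL=50/49, sR=2; mL=-24/49, mR=-1; mL+mR=-73/49 → advance -1; mR−mL=-25/49 → turn -1·90°
n=6: pose=(6,0,S); sL=200/101, sR=8/5; mL=96/505, mR=-4/5; mL+mR=-308/505 → advance -1; mR−mL=-100/101 → turn -1·90°

0 200/241 8/9 -64/2169 -4/9 7 1 N
1 50/49 2 -24/49 -1 7 0 E
2 200/101 8/5 96/505 -4/5 6 0 S
3 100/73 4/5 104/365 -2/5 6 1 W
4 200/241 8/9 -64/2169 -4/9 7 1 N
5 50/49 2 -24/49 -1 7 0 E
6 200/101 8/5 96/505 -4/5 6 0 S
final 6 1 W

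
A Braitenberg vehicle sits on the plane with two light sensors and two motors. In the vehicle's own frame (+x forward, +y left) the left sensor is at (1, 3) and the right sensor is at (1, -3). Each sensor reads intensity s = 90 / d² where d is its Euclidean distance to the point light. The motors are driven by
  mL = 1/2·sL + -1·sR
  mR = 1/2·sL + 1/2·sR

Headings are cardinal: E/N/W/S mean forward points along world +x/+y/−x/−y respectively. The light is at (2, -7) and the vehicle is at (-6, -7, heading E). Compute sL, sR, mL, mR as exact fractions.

left sensor world pos  = (-5, -4); dL² = 58
right sensor world pos = (-5, -10); dR² = 58
sL = 90/58 = 45/29
sR = 90/58 = 45/29
mL = 1/2·sL + -1·sR = -45/58
mR = 1/2·sL + 1/2·sR = 45/29

45/29 45/29 -45/58 45/29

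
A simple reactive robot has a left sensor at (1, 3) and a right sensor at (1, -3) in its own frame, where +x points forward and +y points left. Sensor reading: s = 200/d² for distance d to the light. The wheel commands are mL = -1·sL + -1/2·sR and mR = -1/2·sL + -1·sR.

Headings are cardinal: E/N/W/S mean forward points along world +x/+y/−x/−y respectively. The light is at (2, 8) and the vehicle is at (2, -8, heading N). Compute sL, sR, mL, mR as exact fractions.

left sensor world pos  = (-1, -7); dL² = 234
right sensor world pos = (5, -7); dR² = 234
sL = 200/234 = 100/117
sR = 200/234 = 100/117
mL = -1·sL + -1/2·sR = -50/39
mR = -1/2·sL + -1·sR = -50/39

100/117 100/117 -50/39 -50/39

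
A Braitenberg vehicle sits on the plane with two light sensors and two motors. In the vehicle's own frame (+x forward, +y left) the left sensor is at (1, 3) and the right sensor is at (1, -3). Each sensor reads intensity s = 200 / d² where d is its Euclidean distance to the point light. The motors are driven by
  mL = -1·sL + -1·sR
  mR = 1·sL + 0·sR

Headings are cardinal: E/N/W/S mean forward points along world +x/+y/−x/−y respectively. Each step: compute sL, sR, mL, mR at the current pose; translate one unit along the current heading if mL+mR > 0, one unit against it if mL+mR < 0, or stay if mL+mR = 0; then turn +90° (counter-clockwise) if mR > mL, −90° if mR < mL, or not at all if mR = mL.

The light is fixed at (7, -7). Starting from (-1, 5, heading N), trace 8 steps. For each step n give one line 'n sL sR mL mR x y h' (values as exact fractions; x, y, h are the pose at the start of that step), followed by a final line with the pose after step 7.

0 20/29 100/97 -4840/2813 20/29 -1 5 N
1 40/29 200/277 -16880/8033 40/29 -1 4 W
2 50/29 1 -79/29 50/29 0 4 S
3 200/261 200/117 -2800/1131 200/261 0 5 E
4 20/29 100/97 -4840/2813 20/29 -1 5 N
5 40/29 200/277 -16880/8033 40/29 -1 4 W
6 50/29 1 -79/29 50/29 0 4 S
7 200/261 200/117 -2800/1131 200/261 0 5 E
final -1 5 N

n=0: pose=(-1,5,N); sL=20/29, sR=100/97; mL=-4840/2813, mR=20/29; mL+mR=-100/97 → advance -1; mR−mL=6780/2813 → turn +1·90°
n=1: pose=(-1,4,W); sL=40/29, sR=200/277; mL=-16880/8033, mR=40/29; mL+mR=-200/277 → advance -1; mR−mL=27960/8033 → turn +1·90°
n=2: pose=(0,4,S); sL=50/29, sR=1; mL=-79/29, mR=50/29; mL+mR=-1 → advance -1; mR−mL=129/29 → turn +1·90°
n=3: pose=(0,5,E); sL=200/261, sR=200/117; mL=-2800/1131, mR=200/261; mL+mR=-200/117 → advance -1; mR−mL=11000/3393 → turn +1·90°
n=4: pose=(-1,5,N); sL=20/29, sR=100/97; mL=-4840/2813, mR=20/29; mL+mR=-100/97 → advance -1; mR−mL=6780/2813 → turn +1·90°
n=5: pose=(-1,4,W); sL=40/29, sR=200/277; mL=-16880/8033, mR=40/29; mL+mR=-200/277 → advance -1; mR−mL=27960/8033 → turn +1·90°
n=6: pose=(0,4,S); sL=50/29, sR=1; mL=-79/29, mR=50/29; mL+mR=-1 → advance -1; mR−mL=129/29 → turn +1·90°
n=7: pose=(0,5,E); sL=200/261, sR=200/117; mL=-2800/1131, mR=200/261; mL+mR=-200/117 → advance -1; mR−mL=11000/3393 → turn +1·90°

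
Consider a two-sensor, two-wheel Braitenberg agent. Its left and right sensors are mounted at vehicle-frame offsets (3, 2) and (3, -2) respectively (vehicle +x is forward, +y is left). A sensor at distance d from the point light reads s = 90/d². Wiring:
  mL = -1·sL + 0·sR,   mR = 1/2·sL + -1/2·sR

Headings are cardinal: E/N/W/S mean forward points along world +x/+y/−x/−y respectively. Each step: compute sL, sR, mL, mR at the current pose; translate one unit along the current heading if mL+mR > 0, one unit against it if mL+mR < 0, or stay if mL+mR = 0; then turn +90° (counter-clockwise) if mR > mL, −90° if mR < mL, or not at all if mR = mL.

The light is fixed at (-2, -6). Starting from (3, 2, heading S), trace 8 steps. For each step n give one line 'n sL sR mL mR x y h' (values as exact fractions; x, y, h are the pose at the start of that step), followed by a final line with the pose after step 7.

0 45/37 45/17 -45/37 -450/629 3 2 S
1 18/37 90/113 -18/37 -648/4181 3 3 E
2 45/74 1/2 -45/74 2/37 2 3 N
3 90/37 90/101 -90/37 2880/3737 2 2 W
4 45/37 45/17 -45/37 -450/629 3 2 S
5 18/37 90/113 -18/37 -648/4181 3 3 E
6 45/74 1/2 -45/74 2/37 2 3 N
7 90/37 90/101 -90/37 2880/3737 2 2 W
final 3 2 S

n=0: pose=(3,2,S); sL=45/37, sR=45/17; mL=-45/37, mR=-450/629; mL+mR=-1215/629 → advance -1; mR−mL=315/629 → turn +1·90°
n=1: pose=(3,3,E); sL=18/37, sR=90/113; mL=-18/37, mR=-648/4181; mL+mR=-2682/4181 → advance -1; mR−mL=1386/4181 → turn +1·90°
n=2: pose=(2,3,N); sL=45/74, sR=1/2; mL=-45/74, mR=2/37; mL+mR=-41/74 → advance -1; mR−mL=49/74 → turn +1·90°
n=3: pose=(2,2,W); sL=90/37, sR=90/101; mL=-90/37, mR=2880/3737; mL+mR=-6210/3737 → advance -1; mR−mL=11970/3737 → turn +1·90°
n=4: pose=(3,2,S); sL=45/37, sR=45/17; mL=-45/37, mR=-450/629; mL+mR=-1215/629 → advance -1; mR−mL=315/629 → turn +1·90°
n=5: pose=(3,3,E); sL=18/37, sR=90/113; mL=-18/37, mR=-648/4181; mL+mR=-2682/4181 → advance -1; mR−mL=1386/4181 → turn +1·90°
n=6: pose=(2,3,N); sL=45/74, sR=1/2; mL=-45/74, mR=2/37; mL+mR=-41/74 → advance -1; mR−mL=49/74 → turn +1·90°
n=7: pose=(2,2,W); sL=90/37, sR=90/101; mL=-90/37, mR=2880/3737; mL+mR=-6210/3737 → advance -1; mR−mL=11970/3737 → turn +1·90°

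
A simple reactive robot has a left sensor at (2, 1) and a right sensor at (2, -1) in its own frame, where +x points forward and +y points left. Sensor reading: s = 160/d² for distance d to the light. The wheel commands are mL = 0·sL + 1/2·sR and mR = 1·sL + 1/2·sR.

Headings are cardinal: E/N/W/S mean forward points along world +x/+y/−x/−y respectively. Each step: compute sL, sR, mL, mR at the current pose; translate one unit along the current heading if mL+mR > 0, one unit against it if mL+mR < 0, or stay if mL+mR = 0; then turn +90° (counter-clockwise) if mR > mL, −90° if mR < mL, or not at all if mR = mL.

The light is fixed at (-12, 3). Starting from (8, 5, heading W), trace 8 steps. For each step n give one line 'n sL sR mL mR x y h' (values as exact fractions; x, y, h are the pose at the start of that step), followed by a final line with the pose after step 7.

0 32/65 160/333 80/333 15856/21645 8 5 W
1 2/5 40/81 20/81 262/405 7 5 S
2 32/89 160/441 80/441 21232/39249 7 4 E
3 16/37 16/45 8/45 1016/1665 8 4 N
4 32/65 160/333 80/333 15856/21645 8 5 W
5 2/5 40/81 20/81 262/405 7 5 S
6 32/89 160/441 80/441 21232/39249 7 4 E
7 16/37 16/45 8/45 1016/1665 8 4 N
final 8 5 W

n=0: pose=(8,5,W); sL=32/65, sR=160/333; mL=80/333, mR=15856/21645; mL+mR=21056/21645 → advance +1; mR−mL=32/65 → turn +1·90°
n=1: pose=(7,5,S); sL=2/5, sR=40/81; mL=20/81, mR=262/405; mL+mR=362/405 → advance +1; mR−mL=2/5 → turn +1·90°
n=2: pose=(7,4,E); sL=32/89, sR=160/441; mL=80/441, mR=21232/39249; mL+mR=28352/39249 → advance +1; mR−mL=32/89 → turn +1·90°
n=3: pose=(8,4,N); sL=16/37, sR=16/45; mL=8/45, mR=1016/1665; mL+mR=1312/1665 → advance +1; mR−mL=16/37 → turn +1·90°
n=4: pose=(8,5,W); sL=32/65, sR=160/333; mL=80/333, mR=15856/21645; mL+mR=21056/21645 → advance +1; mR−mL=32/65 → turn +1·90°
n=5: pose=(7,5,S); sL=2/5, sR=40/81; mL=20/81, mR=262/405; mL+mR=362/405 → advance +1; mR−mL=2/5 → turn +1·90°
n=6: pose=(7,4,E); sL=32/89, sR=160/441; mL=80/441, mR=21232/39249; mL+mR=28352/39249 → advance +1; mR−mL=32/89 → turn +1·90°
n=7: pose=(8,4,N); sL=16/37, sR=16/45; mL=8/45, mR=1016/1665; mL+mR=1312/1665 → advance +1; mR−mL=16/37 → turn +1·90°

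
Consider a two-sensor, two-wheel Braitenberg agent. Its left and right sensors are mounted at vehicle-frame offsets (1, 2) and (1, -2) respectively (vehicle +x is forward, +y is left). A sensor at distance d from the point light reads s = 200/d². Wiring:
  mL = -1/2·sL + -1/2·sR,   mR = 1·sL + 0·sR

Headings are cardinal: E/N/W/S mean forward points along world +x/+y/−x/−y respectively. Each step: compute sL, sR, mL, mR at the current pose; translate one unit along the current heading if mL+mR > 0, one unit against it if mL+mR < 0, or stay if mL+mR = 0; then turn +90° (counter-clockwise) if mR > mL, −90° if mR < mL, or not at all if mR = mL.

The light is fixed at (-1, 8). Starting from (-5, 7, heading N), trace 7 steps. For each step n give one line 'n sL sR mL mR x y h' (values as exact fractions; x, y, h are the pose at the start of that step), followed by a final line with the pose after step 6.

0 50/9 50 -250/9 50/9 -5 7 N
1 200/41 8 -264/41 200/41 -5 6 W
2 20 100/17 -220/17 20 -4 6 S
3 40 200/29 -680/29 40 -4 5 E
4 10 50 -30 10 -3 5 N
5 40/9 200/13 -1160/117 40/9 -3 4 W
6 100/13 100/17 -1500/221 100/13 -2 4 S
final -2 3 E

n=0: pose=(-5,7,N); sL=50/9, sR=50; mL=-250/9, mR=50/9; mL+mR=-200/9 → advance -1; mR−mL=100/3 → turn +1·90°
n=1: pose=(-5,6,W); sL=200/41, sR=8; mL=-264/41, mR=200/41; mL+mR=-64/41 → advance -1; mR−mL=464/41 → turn +1·90°
n=2: pose=(-4,6,S); sL=20, sR=100/17; mL=-220/17, mR=20; mL+mR=120/17 → advance +1; mR−mL=560/17 → turn +1·90°
n=3: pose=(-4,5,E); sL=40, sR=200/29; mL=-680/29, mR=40; mL+mR=480/29 → advance +1; mR−mL=1840/29 → turn +1·90°
n=4: pose=(-3,5,N); sL=10, sR=50; mL=-30, mR=10; mL+mR=-20 → advance -1; mR−mL=40 → turn +1·90°
n=5: pose=(-3,4,W); sL=40/9, sR=200/13; mL=-1160/117, mR=40/9; mL+mR=-640/117 → advance -1; mR−mL=560/39 → turn +1·90°
n=6: pose=(-2,4,S); sL=100/13, sR=100/17; mL=-1500/221, mR=100/13; mL+mR=200/221 → advance +1; mR−mL=3200/221 → turn +1·90°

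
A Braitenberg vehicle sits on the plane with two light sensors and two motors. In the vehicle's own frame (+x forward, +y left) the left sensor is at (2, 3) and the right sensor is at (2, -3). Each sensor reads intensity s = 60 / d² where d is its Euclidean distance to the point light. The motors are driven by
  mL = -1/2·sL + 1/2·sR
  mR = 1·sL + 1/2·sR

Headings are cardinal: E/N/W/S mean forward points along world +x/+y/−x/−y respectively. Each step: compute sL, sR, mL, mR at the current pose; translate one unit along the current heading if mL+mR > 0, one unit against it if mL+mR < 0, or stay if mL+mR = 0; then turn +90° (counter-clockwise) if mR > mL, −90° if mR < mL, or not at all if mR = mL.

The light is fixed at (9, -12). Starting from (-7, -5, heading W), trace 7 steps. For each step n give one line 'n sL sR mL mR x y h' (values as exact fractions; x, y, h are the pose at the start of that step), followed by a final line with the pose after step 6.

0 3/17 15/106 -63/3604 891/3604 -7 -5 W
1 60/221 12/85 -72/1105 378/1105 -8 -5 S
2 10/51 10/39 20/663 215/663 -8 -6 E
3 12/85 60/233 1152/19805 5346/19805 -7 -6 N
4 3/17 15/106 -63/3604 891/3604 -7 -5 W
5 60/221 12/85 -72/1105 378/1105 -8 -5 S
6 10/51 10/39 20/663 215/663 -8 -6 E
final -7 -6 N

n=0: pose=(-7,-5,W); sL=3/17, sR=15/106; mL=-63/3604, mR=891/3604; mL+mR=207/901 → advance +1; mR−mL=9/34 → turn +1·90°
n=1: pose=(-8,-5,S); sL=60/221, sR=12/85; mL=-72/1105, mR=378/1105; mL+mR=18/65 → advance +1; mR−mL=90/221 → turn +1·90°
n=2: pose=(-8,-6,E); sL=10/51, sR=10/39; mL=20/663, mR=215/663; mL+mR=235/663 → advance +1; mR−mL=5/17 → turn +1·90°
n=3: pose=(-7,-6,N); sL=12/85, sR=60/233; mL=1152/19805, mR=5346/19805; mL+mR=6498/19805 → advance +1; mR−mL=18/85 → turn +1·90°
n=4: pose=(-7,-5,W); sL=3/17, sR=15/106; mL=-63/3604, mR=891/3604; mL+mR=207/901 → advance +1; mR−mL=9/34 → turn +1·90°
n=5: pose=(-8,-5,S); sL=60/221, sR=12/85; mL=-72/1105, mR=378/1105; mL+mR=18/65 → advance +1; mR−mL=90/221 → turn +1·90°
n=6: pose=(-8,-6,E); sL=10/51, sR=10/39; mL=20/663, mR=215/663; mL+mR=235/663 → advance +1; mR−mL=5/17 → turn +1·90°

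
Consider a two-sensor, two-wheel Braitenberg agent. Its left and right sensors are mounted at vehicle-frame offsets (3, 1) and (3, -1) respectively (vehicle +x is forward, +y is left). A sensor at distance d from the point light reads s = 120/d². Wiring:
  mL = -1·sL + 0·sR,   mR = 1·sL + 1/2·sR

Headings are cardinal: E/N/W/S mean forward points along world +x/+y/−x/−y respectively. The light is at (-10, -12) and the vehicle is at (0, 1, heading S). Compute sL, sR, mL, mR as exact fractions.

120/221 120/181 -120/221 34980/40001

left sensor world pos  = (1, -2); dL² = 221
right sensor world pos = (-1, -2); dR² = 181
sL = 120/221 = 120/221
sR = 120/181 = 120/181
mL = -1·sL + 0·sR = -120/221
mR = 1·sL + 1/2·sR = 34980/40001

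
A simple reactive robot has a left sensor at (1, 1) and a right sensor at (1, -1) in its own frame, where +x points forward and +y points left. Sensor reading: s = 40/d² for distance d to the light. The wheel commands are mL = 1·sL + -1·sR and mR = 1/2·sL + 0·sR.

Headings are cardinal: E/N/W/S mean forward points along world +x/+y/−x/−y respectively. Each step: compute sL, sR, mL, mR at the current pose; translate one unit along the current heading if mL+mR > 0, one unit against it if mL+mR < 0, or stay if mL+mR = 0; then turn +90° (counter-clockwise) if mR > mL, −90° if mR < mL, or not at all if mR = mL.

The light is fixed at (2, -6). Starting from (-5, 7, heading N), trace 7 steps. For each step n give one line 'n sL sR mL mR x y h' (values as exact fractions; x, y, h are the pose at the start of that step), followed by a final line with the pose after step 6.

n=0: pose=(-5,7,N); sL=2/13, sR=5/29; mL=-7/377, mR=1/13; mL+mR=22/377 → advance +1; mR−mL=36/377 → turn +1·90°
n=1: pose=(-5,8,W); sL=40/233, sR=40/289; mL=2240/67337, mR=20/233; mL+mR=8020/67337 → advance +1; mR−mL=3540/67337 → turn +1·90°
n=2: pose=(-6,8,S); sL=20/109, sR=4/25; mL=64/2725, mR=10/109; mL+mR=314/2725 → advance +1; mR−mL=186/2725 → turn +1·90°
n=3: pose=(-6,7,E); sL=8/49, sR=40/193; mL=-416/9457, mR=4/49; mL+mR=356/9457 → advance +1; mR−mL=1188/9457 → turn +1·90°
n=4: pose=(-5,7,N); sL=2/13, sR=5/29; mL=-7/377, mR=1/13; mL+mR=22/377 → advance +1; mR−mL=36/377 → turn +1·90°
n=5: pose=(-5,8,W); sL=40/233, sR=40/289; mL=2240/67337, mR=20/233; mL+mR=8020/67337 → advance +1; mR−mL=3540/67337 → turn +1·90°
n=6: pose=(-6,8,S); sL=20/109, sR=4/25; mL=64/2725, mR=10/109; mL+mR=314/2725 → advance +1; mR−mL=186/2725 → turn +1·90°

0 2/13 5/29 -7/377 1/13 -5 7 N
1 40/233 40/289 2240/67337 20/233 -5 8 W
2 20/109 4/25 64/2725 10/109 -6 8 S
3 8/49 40/193 -416/9457 4/49 -6 7 E
4 2/13 5/29 -7/377 1/13 -5 7 N
5 40/233 40/289 2240/67337 20/233 -5 8 W
6 20/109 4/25 64/2725 10/109 -6 8 S
final -6 7 E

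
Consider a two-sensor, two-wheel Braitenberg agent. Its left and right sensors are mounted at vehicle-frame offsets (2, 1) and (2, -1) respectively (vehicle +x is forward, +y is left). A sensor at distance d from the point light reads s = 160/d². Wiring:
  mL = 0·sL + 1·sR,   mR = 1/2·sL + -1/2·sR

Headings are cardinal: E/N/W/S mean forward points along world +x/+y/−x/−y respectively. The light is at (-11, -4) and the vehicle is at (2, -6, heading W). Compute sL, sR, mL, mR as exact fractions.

16/13 80/61 80/61 -32/793

left sensor world pos  = (0, -7); dL² = 130
right sensor world pos = (0, -5); dR² = 122
sL = 160/130 = 16/13
sR = 160/122 = 80/61
mL = 0·sL + 1·sR = 80/61
mR = 1/2·sL + -1/2·sR = -32/793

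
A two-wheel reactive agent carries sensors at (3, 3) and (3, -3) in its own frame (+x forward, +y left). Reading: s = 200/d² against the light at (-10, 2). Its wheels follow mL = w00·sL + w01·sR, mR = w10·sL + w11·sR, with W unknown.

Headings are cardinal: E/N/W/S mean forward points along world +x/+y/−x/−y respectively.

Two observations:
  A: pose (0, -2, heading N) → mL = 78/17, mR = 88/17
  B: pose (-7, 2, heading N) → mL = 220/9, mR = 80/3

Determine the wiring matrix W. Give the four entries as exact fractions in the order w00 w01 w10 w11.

obs A: pose=(0,-2,N) → sL=4, sR=20/17, mL=78/17, mR=88/17
obs B: pose=(-7,2,N) → sL=200/9, sR=40/9, mL=220/9, mR=80/3
sensor matrix S = [[4, 20/17], [200/9, 40/9]]; det S = -1280/153
solve [mL_A; mL_B] = S·[w00; w01] and [mR_A; mR_B] = S·[w10; w11]:
  w00 = 1, w01 = 1/2, w10 = 1, w11 = 1

1 1/2 1 1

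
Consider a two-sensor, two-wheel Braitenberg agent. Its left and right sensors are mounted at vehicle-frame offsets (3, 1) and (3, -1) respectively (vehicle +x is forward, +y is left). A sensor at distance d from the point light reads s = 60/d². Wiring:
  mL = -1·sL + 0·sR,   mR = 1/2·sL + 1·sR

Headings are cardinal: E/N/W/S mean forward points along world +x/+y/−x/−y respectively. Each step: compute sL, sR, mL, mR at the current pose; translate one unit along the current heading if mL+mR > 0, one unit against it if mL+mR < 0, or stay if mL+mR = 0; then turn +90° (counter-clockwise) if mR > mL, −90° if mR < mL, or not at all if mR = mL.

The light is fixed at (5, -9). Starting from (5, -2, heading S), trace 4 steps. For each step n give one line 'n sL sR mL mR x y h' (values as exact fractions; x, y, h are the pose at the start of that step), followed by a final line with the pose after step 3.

n=0: pose=(5,-2,S); sL=60/17, sR=60/17; mL=-60/17, mR=90/17; mL+mR=30/17 → advance +1; mR−mL=150/17 → turn +1·90°
n=1: pose=(5,-3,E); sL=30/29, sR=30/17; mL=-30/29, mR=1125/493; mL+mR=615/493 → advance +1; mR−mL=1635/493 → turn +1·90°
n=2: pose=(6,-3,N); sL=20/27, sR=12/17; mL=-20/27, mR=494/459; mL+mR=154/459 → advance +1; mR−mL=278/153 → turn +1·90°
n=3: pose=(6,-2,W); sL=3/2, sR=15/17; mL=-3/2, mR=111/68; mL+mR=9/68 → advance +1; mR−mL=213/68 → turn +1·90°

0 60/17 60/17 -60/17 90/17 5 -2 S
1 30/29 30/17 -30/29 1125/493 5 -3 E
2 20/27 12/17 -20/27 494/459 6 -3 N
3 3/2 15/17 -3/2 111/68 6 -2 W
final 5 -2 S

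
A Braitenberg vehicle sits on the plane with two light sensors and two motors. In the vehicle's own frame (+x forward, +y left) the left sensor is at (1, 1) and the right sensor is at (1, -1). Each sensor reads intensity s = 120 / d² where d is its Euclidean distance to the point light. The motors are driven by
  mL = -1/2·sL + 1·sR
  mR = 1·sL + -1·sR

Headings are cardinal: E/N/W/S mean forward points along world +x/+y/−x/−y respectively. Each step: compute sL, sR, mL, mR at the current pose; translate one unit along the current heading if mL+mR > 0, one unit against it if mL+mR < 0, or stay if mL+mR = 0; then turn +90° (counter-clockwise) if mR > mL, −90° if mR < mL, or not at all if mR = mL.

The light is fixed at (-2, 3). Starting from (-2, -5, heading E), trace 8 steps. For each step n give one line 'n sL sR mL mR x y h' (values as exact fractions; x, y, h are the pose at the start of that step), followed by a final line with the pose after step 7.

0 12/5 60/41 54/205 192/205 -2 -5 E
1 120/49 120/53 2700/2597 480/2597 -1 -5 N
2 3 30/17 9/34 21/17 -1 -4 E
3 120/37 8/3 116/111 64/111 0 -4 N
4 60/17 60/29 150/493 720/493 0 -3 E
5 120/29 120/41 1020/1189 1440/1189 1 -3 N
6 3 6 9/2 -3 1 -2 W
7 120/17 24/5 108/85 192/85 0 -2 N
final 0 -1 W

n=0: pose=(-2,-5,E); sL=12/5, sR=60/41; mL=54/205, mR=192/205; mL+mR=6/5 → advance +1; mR−mL=138/205 → turn +1·90°
n=1: pose=(-1,-5,N); sL=120/49, sR=120/53; mL=2700/2597, mR=480/2597; mL+mR=60/49 → advance +1; mR−mL=-2220/2597 → turn -1·90°
n=2: pose=(-1,-4,E); sL=3, sR=30/17; mL=9/34, mR=21/17; mL+mR=3/2 → advance +1; mR−mL=33/34 → turn +1·90°
n=3: pose=(0,-4,N); sL=120/37, sR=8/3; mL=116/111, mR=64/111; mL+mR=60/37 → advance +1; mR−mL=-52/111 → turn -1·90°
n=4: pose=(0,-3,E); sL=60/17, sR=60/29; mL=150/493, mR=720/493; mL+mR=30/17 → advance +1; mR−mL=570/493 → turn +1·90°
n=5: pose=(1,-3,N); sL=120/29, sR=120/41; mL=1020/1189, mR=1440/1189; mL+mR=60/29 → advance +1; mR−mL=420/1189 → turn +1·90°
n=6: pose=(1,-2,W); sL=3, sR=6; mL=9/2, mR=-3; mL+mR=3/2 → advance +1; mR−mL=-15/2 → turn -1·90°
n=7: pose=(0,-2,N); sL=120/17, sR=24/5; mL=108/85, mR=192/85; mL+mR=60/17 → advance +1; mR−mL=84/85 → turn +1·90°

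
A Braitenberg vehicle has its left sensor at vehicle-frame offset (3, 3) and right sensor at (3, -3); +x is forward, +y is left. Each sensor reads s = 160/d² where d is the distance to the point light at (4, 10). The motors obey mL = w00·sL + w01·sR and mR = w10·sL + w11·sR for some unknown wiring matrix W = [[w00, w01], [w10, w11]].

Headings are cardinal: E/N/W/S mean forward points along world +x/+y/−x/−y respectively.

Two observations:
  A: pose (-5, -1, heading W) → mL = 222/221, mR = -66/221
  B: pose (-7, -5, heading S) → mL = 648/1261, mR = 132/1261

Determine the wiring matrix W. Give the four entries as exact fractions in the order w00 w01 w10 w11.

1/2 1 1 -1

obs A: pose=(-5,-1,W) → sL=8/17, sR=10/13, mL=222/221, mR=-66/221
obs B: pose=(-7,-5,S) → sL=40/97, sR=4/13, mL=648/1261, mR=132/1261
sensor matrix S = [[8/17, 10/13], [40/97, 4/13]]; det S = -3696/21437
solve [mL_A; mL_B] = S·[w00; w01] and [mR_A; mR_B] = S·[w10; w11]:
  w00 = 1/2, w01 = 1, w10 = 1, w11 = -1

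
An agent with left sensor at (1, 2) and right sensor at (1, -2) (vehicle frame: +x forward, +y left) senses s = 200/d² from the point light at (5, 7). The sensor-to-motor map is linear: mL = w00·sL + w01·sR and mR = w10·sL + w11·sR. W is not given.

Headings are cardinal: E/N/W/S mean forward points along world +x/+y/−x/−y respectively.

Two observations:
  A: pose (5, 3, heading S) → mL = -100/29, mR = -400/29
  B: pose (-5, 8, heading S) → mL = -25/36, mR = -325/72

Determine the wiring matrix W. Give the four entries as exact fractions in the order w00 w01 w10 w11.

obs A: pose=(5,3,S) → sL=200/29, sR=200/29, mL=-100/29, mR=-400/29
obs B: pose=(-5,8,S) → sL=25/8, sR=25/18, mL=-25/36, mR=-325/72
sensor matrix S = [[200/29, 200/29], [25/8, 25/18]]; det S = -3125/261
solve [mL_A; mL_B] = S·[w00; w01] and [mR_A; mR_B] = S·[w10; w11]:
  w00 = 0, w01 = -1/2, w10 = -1, w11 = -1

0 -1/2 -1 -1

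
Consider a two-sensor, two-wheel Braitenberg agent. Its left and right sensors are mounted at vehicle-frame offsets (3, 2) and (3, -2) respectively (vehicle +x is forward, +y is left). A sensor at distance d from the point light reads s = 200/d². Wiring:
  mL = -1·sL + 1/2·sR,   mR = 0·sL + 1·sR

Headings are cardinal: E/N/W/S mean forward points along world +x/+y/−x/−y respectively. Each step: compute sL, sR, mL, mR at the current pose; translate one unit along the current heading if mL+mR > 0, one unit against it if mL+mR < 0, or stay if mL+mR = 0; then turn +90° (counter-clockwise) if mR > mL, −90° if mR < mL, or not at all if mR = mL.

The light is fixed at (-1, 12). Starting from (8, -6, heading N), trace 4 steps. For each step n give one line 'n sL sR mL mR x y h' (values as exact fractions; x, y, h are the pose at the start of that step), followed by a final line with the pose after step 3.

n=0: pose=(8,-6,N); sL=100/137, sR=100/173; mL=-10450/23701, mR=100/173; mL+mR=3250/23701 → advance +1; mR−mL=24150/23701 → turn +1·90°
n=1: pose=(8,-5,W); sL=200/397, sR=200/261; mL=-12500/103617, mR=200/261; mL+mR=22300/34539 → advance +1; mR−mL=91900/103617 → turn +1·90°
n=2: pose=(7,-5,S); sL=2/5, sR=50/109; mL=-93/545, mR=50/109; mL+mR=157/545 → advance +1; mR−mL=343/545 → turn +1·90°
n=3: pose=(7,-6,E); sL=200/377, sR=200/521; mL=-66500/196417, mR=200/521; mL+mR=8900/196417 → advance +1; mR−mL=141900/196417 → turn +1·90°

0 100/137 100/173 -10450/23701 100/173 8 -6 N
1 200/397 200/261 -12500/103617 200/261 8 -5 W
2 2/5 50/109 -93/545 50/109 7 -5 S
3 200/377 200/521 -66500/196417 200/521 7 -6 E
final 8 -6 N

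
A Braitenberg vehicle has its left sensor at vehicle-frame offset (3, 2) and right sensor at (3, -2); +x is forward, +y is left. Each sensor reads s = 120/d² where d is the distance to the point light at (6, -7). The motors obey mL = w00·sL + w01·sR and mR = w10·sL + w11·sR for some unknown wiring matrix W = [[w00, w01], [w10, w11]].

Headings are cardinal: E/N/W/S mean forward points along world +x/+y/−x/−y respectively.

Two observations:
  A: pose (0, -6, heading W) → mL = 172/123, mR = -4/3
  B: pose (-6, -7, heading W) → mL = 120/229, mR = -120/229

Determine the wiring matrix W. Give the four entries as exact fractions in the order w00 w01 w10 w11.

obs A: pose=(0,-6,W) → sL=60/41, sR=4/3, mL=172/123, mR=-4/3
obs B: pose=(-6,-7,W) → sL=120/229, sR=120/229, mL=120/229, mR=-120/229
sensor matrix S = [[60/41, 4/3], [120/229, 120/229]]; det S = 640/9389
solve [mL_A; mL_B] = S·[w00; w01] and [mR_A; mR_B] = S·[w10; w11]:
  w00 = 1/2, w01 = 1/2, w10 = 0, w11 = -1

1/2 1/2 0 -1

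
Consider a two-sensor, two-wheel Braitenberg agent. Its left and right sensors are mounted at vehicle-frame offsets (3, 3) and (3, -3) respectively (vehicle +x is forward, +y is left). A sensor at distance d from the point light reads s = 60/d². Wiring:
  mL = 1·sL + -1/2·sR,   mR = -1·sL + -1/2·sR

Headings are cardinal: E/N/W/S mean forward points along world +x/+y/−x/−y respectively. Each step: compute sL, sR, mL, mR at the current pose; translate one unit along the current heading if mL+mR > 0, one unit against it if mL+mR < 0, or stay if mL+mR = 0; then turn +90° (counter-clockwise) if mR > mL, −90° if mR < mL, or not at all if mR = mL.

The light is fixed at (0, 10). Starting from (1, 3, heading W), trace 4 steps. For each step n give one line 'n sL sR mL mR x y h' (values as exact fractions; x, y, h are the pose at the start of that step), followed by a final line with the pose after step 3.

n=0: pose=(1,3,W); sL=15/26, sR=3; mL=-12/13, mR=-27/13; mL+mR=-3 → advance -1; mR−mL=-15/13 → turn -1·90°
n=1: pose=(2,3,N); sL=60/17, sR=60/41; mL=1950/697, mR=-2970/697; mL+mR=-60/41 → advance -1; mR−mL=-120/17 → turn -1·90°
n=2: pose=(2,2,E); sL=6/5, sR=30/73; mL=363/365, mR=-513/365; mL+mR=-30/73 → advance -1; mR−mL=-12/5 → turn -1·90°
n=3: pose=(1,2,S); sL=60/137, sR=12/25; mL=678/3425, mR=-2322/3425; mL+mR=-12/25 → advance -1; mR−mL=-120/137 → turn -1·90°

0 15/26 3 -12/13 -27/13 1 3 W
1 60/17 60/41 1950/697 -2970/697 2 3 N
2 6/5 30/73 363/365 -513/365 2 2 E
3 60/137 12/25 678/3425 -2322/3425 1 2 S
final 1 3 W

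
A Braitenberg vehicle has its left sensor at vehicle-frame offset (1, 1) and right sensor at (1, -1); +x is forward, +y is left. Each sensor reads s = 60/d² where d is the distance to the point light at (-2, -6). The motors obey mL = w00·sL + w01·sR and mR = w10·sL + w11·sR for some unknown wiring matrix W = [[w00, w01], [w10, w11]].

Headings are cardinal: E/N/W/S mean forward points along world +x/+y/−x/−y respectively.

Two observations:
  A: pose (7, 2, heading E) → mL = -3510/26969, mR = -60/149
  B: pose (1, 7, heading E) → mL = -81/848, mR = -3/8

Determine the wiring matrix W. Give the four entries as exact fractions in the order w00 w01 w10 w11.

-1 1/2 0 -1

obs A: pose=(7,2,E) → sL=60/181, sR=60/149, mL=-3510/26969, mR=-60/149
obs B: pose=(1,7,E) → sL=15/53, sR=3/8, mL=-81/848, mR=-3/8
sensor matrix S = [[60/181, 60/149], [15/53, 3/8]]; det S = 29565/2858714
solve [mL_A; mL_B] = S·[w00; w01] and [mR_A; mR_B] = S·[w10; w11]:
  w00 = -1, w01 = 1/2, w10 = 0, w11 = -1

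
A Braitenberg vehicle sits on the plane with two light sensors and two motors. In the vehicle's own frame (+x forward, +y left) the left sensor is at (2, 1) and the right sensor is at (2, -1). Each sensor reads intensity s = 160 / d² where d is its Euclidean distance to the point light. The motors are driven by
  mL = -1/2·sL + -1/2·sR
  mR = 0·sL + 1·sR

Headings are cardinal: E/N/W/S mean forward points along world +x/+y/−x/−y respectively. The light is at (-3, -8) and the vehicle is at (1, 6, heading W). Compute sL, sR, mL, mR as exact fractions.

160/173 160/229 -32160/39617 160/229

left sensor world pos  = (-1, 5); dL² = 173
right sensor world pos = (-1, 7); dR² = 229
sL = 160/173 = 160/173
sR = 160/229 = 160/229
mL = -1/2·sL + -1/2·sR = -32160/39617
mR = 0·sL + 1·sR = 160/229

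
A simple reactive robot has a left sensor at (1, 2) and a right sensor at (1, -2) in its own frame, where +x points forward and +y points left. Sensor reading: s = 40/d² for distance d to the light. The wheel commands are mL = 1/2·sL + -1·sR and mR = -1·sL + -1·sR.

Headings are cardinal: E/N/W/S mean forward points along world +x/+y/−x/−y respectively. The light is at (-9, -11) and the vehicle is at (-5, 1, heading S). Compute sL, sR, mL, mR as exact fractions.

left sensor world pos  = (-3, 0); dL² = 157
right sensor world pos = (-7, 0); dR² = 125
sL = 40/157 = 40/157
sR = 40/125 = 8/25
mL = 1/2·sL + -1·sR = -756/3925
mR = -1·sL + -1·sR = -2256/3925

40/157 8/25 -756/3925 -2256/3925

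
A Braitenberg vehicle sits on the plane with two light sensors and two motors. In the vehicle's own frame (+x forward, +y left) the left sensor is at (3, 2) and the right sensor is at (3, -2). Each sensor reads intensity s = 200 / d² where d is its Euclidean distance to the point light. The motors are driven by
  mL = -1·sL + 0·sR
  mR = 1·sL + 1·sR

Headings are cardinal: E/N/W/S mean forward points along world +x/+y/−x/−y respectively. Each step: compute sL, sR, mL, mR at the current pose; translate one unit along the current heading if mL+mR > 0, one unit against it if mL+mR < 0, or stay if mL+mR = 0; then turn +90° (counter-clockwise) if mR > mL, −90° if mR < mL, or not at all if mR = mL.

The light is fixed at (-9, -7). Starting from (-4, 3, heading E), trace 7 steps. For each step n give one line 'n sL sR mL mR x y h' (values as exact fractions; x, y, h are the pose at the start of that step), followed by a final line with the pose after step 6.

n=0: pose=(-4,3,E); sL=25/26, sR=25/16; mL=-25/26, mR=525/208; mL+mR=25/16 → advance +1; mR−mL=725/208 → turn +1·90°
n=1: pose=(-3,3,N); sL=40/37, sR=200/233; mL=-40/37, mR=16720/8621; mL+mR=200/233 → advance +1; mR−mL=26040/8621 → turn +1·90°
n=2: pose=(-3,4,W); sL=20/9, sR=100/89; mL=-20/9, mR=2680/801; mL+mR=100/89 → advance +1; mR−mL=4460/801 → turn +1·90°
n=3: pose=(-4,4,S); sL=200/113, sR=200/73; mL=-200/113, mR=37200/8249; mL+mR=200/73 → advance +1; mR−mL=51800/8249 → turn +1·90°
n=4: pose=(-4,3,E); sL=25/26, sR=25/16; mL=-25/26, mR=525/208; mL+mR=25/16 → advance +1; mR−mL=725/208 → turn +1·90°
n=5: pose=(-3,3,N); sL=40/37, sR=200/233; mL=-40/37, mR=16720/8621; mL+mR=200/233 → advance +1; mR−mL=26040/8621 → turn +1·90°
n=6: pose=(-3,4,W); sL=20/9, sR=100/89; mL=-20/9, mR=2680/801; mL+mR=100/89 → advance +1; mR−mL=4460/801 → turn +1·90°

0 25/26 25/16 -25/26 525/208 -4 3 E
1 40/37 200/233 -40/37 16720/8621 -3 3 N
2 20/9 100/89 -20/9 2680/801 -3 4 W
3 200/113 200/73 -200/113 37200/8249 -4 4 S
4 25/26 25/16 -25/26 525/208 -4 3 E
5 40/37 200/233 -40/37 16720/8621 -3 3 N
6 20/9 100/89 -20/9 2680/801 -3 4 W
final -4 4 S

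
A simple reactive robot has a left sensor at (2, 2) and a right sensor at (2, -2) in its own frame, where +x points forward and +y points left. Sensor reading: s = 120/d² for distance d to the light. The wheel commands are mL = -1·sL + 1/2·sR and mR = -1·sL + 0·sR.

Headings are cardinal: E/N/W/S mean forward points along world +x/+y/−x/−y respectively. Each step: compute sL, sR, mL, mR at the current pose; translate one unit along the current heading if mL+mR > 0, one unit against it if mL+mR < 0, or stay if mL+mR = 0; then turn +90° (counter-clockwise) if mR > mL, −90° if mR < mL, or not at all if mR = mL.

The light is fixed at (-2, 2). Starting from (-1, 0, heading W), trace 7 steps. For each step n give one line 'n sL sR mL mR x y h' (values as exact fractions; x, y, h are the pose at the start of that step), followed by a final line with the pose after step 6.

n=0: pose=(-1,0,W); sL=120/17, sR=120; mL=900/17, mR=-120/17; mL+mR=780/17 → advance +1; mR−mL=-60 → turn -1·90°
n=1: pose=(-2,0,N); sL=30, sR=30; mL=-15, mR=-30; mL+mR=-45 → advance -1; mR−mL=-15 → turn -1·90°
n=2: pose=(-2,-1,E); sL=24, sR=120/29; mL=-636/29, mR=-24; mL+mR=-1332/29 → advance -1; mR−mL=-60/29 → turn -1·90°
n=3: pose=(-3,-1,S); sL=60/13, sR=60/17; mL=-630/221, mR=-60/13; mL+mR=-1650/221 → advance -1; mR−mL=-30/17 → turn -1·90°
n=4: pose=(-3,0,W); sL=24/5, sR=40/3; mL=28/15, mR=-24/5; mL+mR=-44/15 → advance -1; mR−mL=-20/3 → turn -1·90°
n=5: pose=(-2,0,N); sL=30, sR=30; mL=-15, mR=-30; mL+mR=-45 → advance -1; mR−mL=-15 → turn -1·90°
n=6: pose=(-2,-1,E); sL=24, sR=120/29; mL=-636/29, mR=-24; mL+mR=-1332/29 → advance -1; mR−mL=-60/29 → turn -1·90°

0 120/17 120 900/17 -120/17 -1 0 W
1 30 30 -15 -30 -2 0 N
2 24 120/29 -636/29 -24 -2 -1 E
3 60/13 60/17 -630/221 -60/13 -3 -1 S
4 24/5 40/3 28/15 -24/5 -3 0 W
5 30 30 -15 -30 -2 0 N
6 24 120/29 -636/29 -24 -2 -1 E
final -3 -1 S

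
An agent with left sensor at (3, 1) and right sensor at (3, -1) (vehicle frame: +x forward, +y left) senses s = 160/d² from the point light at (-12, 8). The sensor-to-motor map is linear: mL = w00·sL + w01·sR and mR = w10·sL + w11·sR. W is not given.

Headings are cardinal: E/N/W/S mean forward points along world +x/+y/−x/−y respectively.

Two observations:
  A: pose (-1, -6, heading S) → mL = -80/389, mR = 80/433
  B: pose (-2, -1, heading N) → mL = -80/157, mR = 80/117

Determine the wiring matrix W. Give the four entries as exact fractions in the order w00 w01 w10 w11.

0 -1/2 1/2 0

obs A: pose=(-1,-6,S) → sL=160/433, sR=160/389, mL=-80/389, mR=80/433
obs B: pose=(-2,-1,N) → sL=160/117, sR=160/157, mL=-80/157, mR=80/117
sensor matrix S = [[160/433, 160/389], [160/117, 160/157]]; det S = -575180800/3094019253
solve [mL_A; mL_B] = S·[w00; w01] and [mR_A; mR_B] = S·[w10; w11]:
  w00 = 0, w01 = -1/2, w10 = 1/2, w11 = 0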